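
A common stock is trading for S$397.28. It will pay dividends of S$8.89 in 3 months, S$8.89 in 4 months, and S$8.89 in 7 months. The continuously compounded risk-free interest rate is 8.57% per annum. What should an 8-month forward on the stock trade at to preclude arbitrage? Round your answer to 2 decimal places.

PV(dividends) I = 8.89·e^(−0.0857·3/12) + 8.89·e^(−0.0857·4/12) + 8.89·e^(−0.0857·7/12)
I = 8.7016 + 8.6396 + 8.4565 = 25.7977
F = (S − I)·e^(rT) = (397.28 − 25.7977) · e^(0.0857·8/12)
= 371.4823 · e^0.057133 = 371.4823 × 1.058797 = S$393.32

S$393.32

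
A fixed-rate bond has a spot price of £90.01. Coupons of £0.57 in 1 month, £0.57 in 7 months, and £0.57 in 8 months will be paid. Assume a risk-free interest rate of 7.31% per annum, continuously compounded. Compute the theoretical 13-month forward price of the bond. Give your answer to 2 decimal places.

PV(coupons) I = 0.57·e^(−0.0731·1/12) + 0.57·e^(−0.0731·7/12) + 0.57·e^(−0.0731·8/12)
I = 0.5665 + 0.5462 + 0.5429 = 1.6556
F = (S − I)·e^(rT) = (90.01 − 1.6556) · e^(0.0731·13/12)
= 88.3544 · e^0.079192 = 88.3544 × 1.082412 = £95.64

£95.64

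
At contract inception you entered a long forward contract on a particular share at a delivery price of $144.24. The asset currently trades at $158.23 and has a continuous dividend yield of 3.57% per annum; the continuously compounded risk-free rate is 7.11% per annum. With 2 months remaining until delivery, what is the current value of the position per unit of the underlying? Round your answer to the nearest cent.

Current fair forward for the remaining 2 months: F = S·e^((r − q)·T), (r − q) = 0.0711 − 0.0357 = 0.0354
F = 158.23 · e^(0.0354 × 2/12) = 158.23 × 1.005917 = 159.1662
Value of long forward = (F − K)·e^(−rT) = (159.1662 − 144.24) · e^(−0.0711·2/12)
= 14.9262 × 0.988220 = 14.75

$14.75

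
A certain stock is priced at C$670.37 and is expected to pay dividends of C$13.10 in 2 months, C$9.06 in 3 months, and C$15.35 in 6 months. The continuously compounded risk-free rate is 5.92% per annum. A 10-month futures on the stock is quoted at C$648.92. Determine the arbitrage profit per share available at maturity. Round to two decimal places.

PV(dividends) I = 13.10·e^(−0.0592·2/12) + 9.06·e^(−0.0592·3/12) + 15.35·e^(−0.0592·6/12) = 36.8006
Fair futures F* = (S − I)·e^(rT) = (670.37 − 36.8006)·e^0.049333 = 633.5694 × 1.050570 = 665.6090
Market C$648.92 < fair 665.6090: forward underpriced → reverse cash-and-carry (short the stock, invest proceeds at r, pay the dividends, go long the forward).
Profit at T = |F_mkt − F*| = |648.92 − 665.6090| = C$16.69 per share

C$16.69 per share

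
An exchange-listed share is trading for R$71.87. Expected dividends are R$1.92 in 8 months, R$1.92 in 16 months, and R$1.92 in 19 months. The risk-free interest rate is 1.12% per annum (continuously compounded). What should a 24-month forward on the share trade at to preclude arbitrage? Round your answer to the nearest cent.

PV(dividends) I = 1.92·e^(−0.0112·8/12) + 1.92·e^(−0.0112·16/12) + 1.92·e^(−0.0112·19/12)
I = 1.9057 + 1.8915 + 1.8863 = 5.6835
F = (S − I)·e^(rT) = (71.87 − 5.6835) · e^(0.0112·24/12)
= 66.1865 · e^0.022400 = 66.1865 × 1.022653 = R$67.69

R$67.69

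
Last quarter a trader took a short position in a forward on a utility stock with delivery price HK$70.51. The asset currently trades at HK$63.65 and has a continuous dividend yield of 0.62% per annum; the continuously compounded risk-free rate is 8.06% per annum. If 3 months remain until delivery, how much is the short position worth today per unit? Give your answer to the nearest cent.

Current fair forward for the remaining 3 months: F = S·e^((r − q)·T), (r − q) = 0.0806 − 0.0062 = 0.0744
F = 63.65 · e^(0.0744 × 3/12) = 63.65 × 1.018774 = 64.8450
Value of long forward = (F − K)·e^(−rT) = (64.8450 − 70.51) · e^(−0.0806·3/12)
= -5.6650 × 0.980052 = -5.55
Short position value = −(long value) = HK$5.55

HK$5.55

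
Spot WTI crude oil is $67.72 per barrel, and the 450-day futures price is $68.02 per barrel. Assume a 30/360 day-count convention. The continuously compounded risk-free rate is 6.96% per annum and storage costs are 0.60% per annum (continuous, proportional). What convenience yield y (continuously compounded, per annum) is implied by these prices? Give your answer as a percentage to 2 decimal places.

7.21%

F = S·e^((r+u−y)T) ⇒ (r+u−y) = ln(F/S)/T
ln(68.02/67.72) = 0.004420; /T ⇒ 0.003536
y = r + u − ln(F/S)/T = 0.0696 + 0.0060 − 0.003536 = 0.072064
y = 7.21%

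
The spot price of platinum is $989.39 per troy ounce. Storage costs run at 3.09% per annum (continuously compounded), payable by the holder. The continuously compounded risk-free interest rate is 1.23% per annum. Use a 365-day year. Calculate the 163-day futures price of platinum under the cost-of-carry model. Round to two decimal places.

$1,008.66 per troy ounce

Net carry = r + u − y = 0.0123 + 0.0309 − 0.0000 = 0.0432
F = S·e^((r+u−y)T) = 989.39 · e^(0.0432 × 163/365) = 989.39 · e^0.019292
= 989.39 × 1.019479 = $1,008.66 per troy ounce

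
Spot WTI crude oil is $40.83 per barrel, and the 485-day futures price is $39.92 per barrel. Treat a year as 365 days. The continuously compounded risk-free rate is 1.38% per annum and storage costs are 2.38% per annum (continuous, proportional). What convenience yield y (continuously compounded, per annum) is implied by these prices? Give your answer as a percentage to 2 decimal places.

5.46%

F = S·e^((r+u−y)T) ⇒ (r+u−y) = ln(F/S)/T
ln(39.92/40.83) = -0.022540; /T ⇒ -0.016963
y = r + u − ln(F/S)/T = 0.0138 + 0.0238 + 0.016963 = 0.054563
y = 5.46%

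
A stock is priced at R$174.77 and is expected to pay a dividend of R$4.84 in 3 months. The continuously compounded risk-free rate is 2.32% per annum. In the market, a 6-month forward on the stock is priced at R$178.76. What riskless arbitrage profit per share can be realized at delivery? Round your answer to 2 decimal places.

R$6.82 per share

PV(dividends) I = 4.84·e^(−0.0232·3/12) = 4.8120
Fair forward F* = (S − I)·e^(rT) = (174.77 − 4.8120)·e^0.011600 = 169.9580 × 1.011668 = 171.9411
Market R$178.76 > fair 171.9411: forward overpriced → cash-and-carry (borrow at r, buy the stock and collect the dividends, short the forward).
Profit at T = |F_mkt − F*| = |178.76 − 171.9411| = R$6.82 per share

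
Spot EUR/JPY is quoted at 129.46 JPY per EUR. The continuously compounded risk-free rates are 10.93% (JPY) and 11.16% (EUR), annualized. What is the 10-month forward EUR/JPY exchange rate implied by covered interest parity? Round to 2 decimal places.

F = S·e^((r_JPY − r_EUR)T) = 129.46 · e^((0.1093 − 0.1116) × 10/12)
= 129.46 · e^-0.001917 = 129.46 × 0.998085
F = 129.21 JPY per EUR

129.21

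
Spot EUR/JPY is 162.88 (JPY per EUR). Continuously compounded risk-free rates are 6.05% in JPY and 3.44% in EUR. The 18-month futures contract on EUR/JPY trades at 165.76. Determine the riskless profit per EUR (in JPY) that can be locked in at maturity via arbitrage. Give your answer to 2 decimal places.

3.62 per EUR (in JPY)

Fair futures: F* = S·e^(carry·T), with carry = (r_JPY − r_EUR) = 0.0605 − 0.0344 = 0.0261
F* = 162.88 · e^(0.0261 × 18/12) = 162.88 · e^0.039150 = 162.88 × 1.039926 = 169.3831
Market 165.76 < fair 169.3831: forward underpriced → reverse cash-and-carry (short spot, go long the forward).
At maturity, profit = |F_mkt − F*| = |165.76 − 169.3831| = 3.62 per EUR (in JPY)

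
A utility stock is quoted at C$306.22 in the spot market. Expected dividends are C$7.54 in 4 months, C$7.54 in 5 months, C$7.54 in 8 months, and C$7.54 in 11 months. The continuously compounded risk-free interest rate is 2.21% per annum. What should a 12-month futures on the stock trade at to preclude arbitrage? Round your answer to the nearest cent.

PV(dividends) I = 7.54·e^(−0.0221·4/12) + 7.54·e^(−0.0221·5/12) + 7.54·e^(−0.0221·8/12) + 7.54·e^(−0.0221·11/12)
I = 7.4847 + 7.4709 + 7.4297 + 7.3888 = 29.7741
F = (S − I)·e^(rT) = (306.22 − 29.7741) · e^(0.0221·12/12)
= 276.4459 · e^0.022100 = 276.4459 × 1.022346 = C$282.62

C$282.62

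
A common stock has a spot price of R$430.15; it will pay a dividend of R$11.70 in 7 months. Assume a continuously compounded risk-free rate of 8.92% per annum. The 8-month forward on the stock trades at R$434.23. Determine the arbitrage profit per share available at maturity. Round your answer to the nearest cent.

R$10.49 per share

PV(dividends) I = 11.70·e^(−0.0892·7/12) = 11.1068
Fair forward F* = (S − I)·e^(rT) = (430.15 − 11.1068)·e^0.059467 = 419.0432 × 1.061271 = 444.7184
Market R$434.23 < fair 444.7184: forward underpriced → reverse cash-and-carry (short the stock, invest proceeds at r, pay the dividends, go long the forward).
Profit at T = |F_mkt − F*| = |434.23 − 444.7184| = R$10.49 per share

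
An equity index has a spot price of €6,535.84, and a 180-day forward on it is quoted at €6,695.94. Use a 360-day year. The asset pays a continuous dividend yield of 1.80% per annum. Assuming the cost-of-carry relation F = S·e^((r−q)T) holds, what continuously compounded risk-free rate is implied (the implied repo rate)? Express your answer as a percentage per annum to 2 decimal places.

From F = S·e^((r−q)T): (r − q) = ln(F/S)/T
ln(6695.94/6535.84) = ln(1.024496) = 0.024201
(r − q) = 0.024201 / (180/360) = 0.048402
r = ln(F/S)/T + q = 0.048402 + 0.0180 = 0.066402
r = 6.64%

6.64%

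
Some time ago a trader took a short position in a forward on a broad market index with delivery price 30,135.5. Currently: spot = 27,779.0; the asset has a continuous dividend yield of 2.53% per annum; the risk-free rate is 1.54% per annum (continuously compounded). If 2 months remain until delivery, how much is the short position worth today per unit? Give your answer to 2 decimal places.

2396.14

Current fair forward for the remaining 2 months: F = S·e^((r − q)·T), (r − q) = 0.0154 − 0.0253 = -0.0099
F = 27779.0 · e^(-0.0099 × 2/12) = 27779.0 × 0.99835136 = 27733.2024
Value of long forward = (F − K)·e^(−rT) = (27733.2024 − 30135.5) · e^(−0.0154·2/12)
= -2402.2976 × 0.99743662 = -2396.14
Short position value = −(long value) = 2396.14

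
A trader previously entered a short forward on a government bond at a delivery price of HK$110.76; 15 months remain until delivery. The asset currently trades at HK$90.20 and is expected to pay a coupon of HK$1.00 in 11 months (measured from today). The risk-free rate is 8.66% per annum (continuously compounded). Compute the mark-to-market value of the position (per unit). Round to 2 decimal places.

HK$10.12

PV(remaining coupons) I = 1.00·e^(−0.0866·11/12) = 0.9237
Current forward F = (S − I)·e^(rT) = (90.20 − 0.9237)·e^(0.0866·15/12) = 89.2763 × 1.114326 = 99.4829
Value (long) = (F − K)·e^(−rT) = (99.4829 − 110.76) × 0.897403 = -10.1201
Short position value = −(long value) = HK$10.12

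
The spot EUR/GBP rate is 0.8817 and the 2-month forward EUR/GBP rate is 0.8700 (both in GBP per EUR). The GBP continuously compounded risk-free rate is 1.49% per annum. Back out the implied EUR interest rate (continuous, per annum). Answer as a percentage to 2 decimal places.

9.51%

F = S·e^((r_GBP − r_EUR)T) ⇒ r_EUR = r_GBP − ln(F/S)/T
ln(0.8700/0.8817) = -0.013359; /(2/12) = -0.080154
r_EUR = 0.0149 + 0.080154 = 0.095054
r_EUR = 9.51%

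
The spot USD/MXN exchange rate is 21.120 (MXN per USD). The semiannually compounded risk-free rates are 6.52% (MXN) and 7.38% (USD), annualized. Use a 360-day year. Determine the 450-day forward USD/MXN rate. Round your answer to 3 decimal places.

20.902

By covered interest parity, F = S · (1+r_MXN/2)^(2T) / (1+r_USD/2)^(2T)
= 21.120 × 1.083503 / 1.094819 = 21.120 × 0.989664
F = 20.902 MXN per USD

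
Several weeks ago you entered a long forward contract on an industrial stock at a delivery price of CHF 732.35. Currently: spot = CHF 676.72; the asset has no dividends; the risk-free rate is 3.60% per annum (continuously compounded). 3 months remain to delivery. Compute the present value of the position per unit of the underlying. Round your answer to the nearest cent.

Current fair forward for the remaining 3 months: F = S·e^(r·T), r = 0.0360
F = 676.72 · e^(0.0360 × 3/12) = 676.72 × 1.009041 = 682.8382
Value of long forward = (F − K)·e^(−rT) = (682.8382 − 732.35) · e^(−0.0360·3/12)
= -49.5118 × 0.991040 = -49.07

-CHF 49.07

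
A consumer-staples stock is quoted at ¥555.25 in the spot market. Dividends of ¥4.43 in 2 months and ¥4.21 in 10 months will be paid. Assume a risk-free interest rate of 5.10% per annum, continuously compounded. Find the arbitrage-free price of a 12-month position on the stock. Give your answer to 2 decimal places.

¥575.43

PV(dividends) I = 4.43·e^(−0.0510·2/12) + 4.21·e^(−0.0510·10/12)
I = 4.3925 + 4.0348 = 8.4273
F = (S − I)·e^(rT) = (555.25 − 8.4273) · e^(0.0510·12/12)
= 546.8227 · e^0.051000 = 546.8227 × 1.052323 = ¥575.43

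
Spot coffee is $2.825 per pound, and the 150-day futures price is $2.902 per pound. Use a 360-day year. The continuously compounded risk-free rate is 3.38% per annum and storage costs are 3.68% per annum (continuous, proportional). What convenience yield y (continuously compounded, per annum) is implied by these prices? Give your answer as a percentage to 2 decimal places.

F = S·e^((r+u−y)T) ⇒ (r+u−y) = ln(F/S)/T
ln(2.902/2.825) = 0.026892; /T ⇒ 0.064541
y = r + u − ln(F/S)/T = 0.0338 + 0.0368 − 0.064541 = 0.006059
y = 0.61%

0.61%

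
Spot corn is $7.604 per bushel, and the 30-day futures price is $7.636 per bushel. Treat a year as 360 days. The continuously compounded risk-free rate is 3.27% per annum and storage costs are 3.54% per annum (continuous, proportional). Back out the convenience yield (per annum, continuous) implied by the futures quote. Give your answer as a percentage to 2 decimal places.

F = S·e^((r+u−y)T) ⇒ (r+u−y) = ln(F/S)/T
ln(7.636/7.604) = 0.004199; /T ⇒ 0.050388
y = r + u − ln(F/S)/T = 0.0327 + 0.0354 − 0.050388 = 0.017712
y = 1.77%

1.77%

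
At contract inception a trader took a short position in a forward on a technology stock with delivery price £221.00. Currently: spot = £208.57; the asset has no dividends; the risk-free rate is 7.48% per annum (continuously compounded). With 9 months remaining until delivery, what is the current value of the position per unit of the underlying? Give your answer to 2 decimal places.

£0.37

Current fair forward for the remaining 9 months: F = S·e^(r·T), r = 0.0748
F = 208.57 · e^(0.0748 × 9/12) = 208.57 × 1.057703 = 220.6051
Value of long forward = (F − K)·e^(−rT) = (220.6051 − 221.00) · e^(−0.0748·9/12)
= -0.3949 × 0.945445 = -0.37
Short position value = −(long value) = £0.37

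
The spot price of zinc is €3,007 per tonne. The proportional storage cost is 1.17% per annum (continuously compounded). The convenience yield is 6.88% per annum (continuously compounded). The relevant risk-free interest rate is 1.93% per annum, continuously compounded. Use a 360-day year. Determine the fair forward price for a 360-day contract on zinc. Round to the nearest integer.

Net carry = r + u − y = 0.0193 + 0.0117 − 0.0688 = -0.0378
F = S·e^((r+u−y)T) = 3007 · e^(-0.0378 × 360/360) = 3007 · e^-0.037800
= 3007 × 0.962906 = €2,895 per tonne

€2,895 per tonne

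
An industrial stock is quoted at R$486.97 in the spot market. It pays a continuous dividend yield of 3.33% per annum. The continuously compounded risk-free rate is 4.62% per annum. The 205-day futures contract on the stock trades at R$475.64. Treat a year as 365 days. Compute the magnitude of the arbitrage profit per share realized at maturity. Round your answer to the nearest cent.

R$14.87 per share

Fair futures: F* = S·e^(carry·T), with carry = (r − q) = 0.0462 − 0.0333 = 0.0129
F* = 486.97 · e^(0.0129 × 205/365) = 486.97 · e^0.007245 = 486.97 × 1.007271 = R$490.5108
Market R$475.64 < fair R$490.5108: forward underpriced → reverse cash-and-carry (short spot, go long the forward).
At maturity, profit = |F_mkt − F*| = |475.64 − 490.5108| = R$14.87 per share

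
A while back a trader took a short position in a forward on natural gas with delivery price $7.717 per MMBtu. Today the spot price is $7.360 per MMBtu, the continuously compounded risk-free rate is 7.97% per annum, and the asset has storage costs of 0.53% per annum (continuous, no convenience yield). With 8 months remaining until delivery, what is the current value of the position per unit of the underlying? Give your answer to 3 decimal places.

-$0.068 per MMBtu

Current fair forward for the remaining 8 months: F = S·e^((r + u)·T), (r + u) = 0.0797 + 0.0053 = 0.0850
F = 7.360 · e^(0.0850 × 8/12) = 7.360 × 1.058303 = 7.7891
Value of long forward = (F − K)·e^(−rT) = (7.7891 − 7.717) · e^(−0.0797·8/12)
= 0.0721 × 0.948254 = 0.068
Short position value = −(long value) = -$0.068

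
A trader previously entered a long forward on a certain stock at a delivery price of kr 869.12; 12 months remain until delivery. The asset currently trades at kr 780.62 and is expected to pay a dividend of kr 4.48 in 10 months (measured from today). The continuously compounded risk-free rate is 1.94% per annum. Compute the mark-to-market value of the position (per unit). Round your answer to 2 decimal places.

-kr 76.21

PV(remaining dividends) I = 4.48·e^(−0.0194·10/12) = 4.4082
Current forward F = (S − I)·e^(rT) = (780.62 − 4.4082)·e^(0.0194·12/12) = 776.2118 × 1.019589 = 791.4170
Value (long) = (F − K)·e^(−rT) = (791.4170 − 869.12) × 0.980787 = -76.2101
Value = -kr 76.21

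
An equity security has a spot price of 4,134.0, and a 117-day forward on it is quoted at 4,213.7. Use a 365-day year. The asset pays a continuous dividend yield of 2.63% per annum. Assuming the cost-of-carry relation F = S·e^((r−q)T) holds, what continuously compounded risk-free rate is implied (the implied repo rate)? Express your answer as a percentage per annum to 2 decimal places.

8.59%

From F = S·e^((r−q)T): (r − q) = ln(F/S)/T
ln(4213.7/4134.0) = ln(1.019279) = 0.019096
(r − q) = 0.019096 / (117/365) = 0.059573
r = ln(F/S)/T + q = 0.059573 + 0.0263 = 0.085873
r = 8.59%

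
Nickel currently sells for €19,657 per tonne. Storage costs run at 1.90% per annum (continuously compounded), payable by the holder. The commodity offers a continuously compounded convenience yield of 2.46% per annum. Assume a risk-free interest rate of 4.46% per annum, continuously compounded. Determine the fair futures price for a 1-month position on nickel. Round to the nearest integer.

€19,721 per tonne

Net carry = r + u − y = 0.0446 + 0.0190 − 0.0246 = 0.0390
F = S·e^((r+u−y)T) = 19657 · e^(0.0390 × 1/12) = 19657 · e^0.003250
= 19657 × 1.003255 = €19,721 per tonne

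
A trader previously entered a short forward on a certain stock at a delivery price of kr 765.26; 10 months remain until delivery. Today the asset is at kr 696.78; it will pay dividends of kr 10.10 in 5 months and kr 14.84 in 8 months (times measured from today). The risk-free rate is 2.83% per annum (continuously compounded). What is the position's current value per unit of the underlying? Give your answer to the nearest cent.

kr 75.19

PV(remaining dividends) I = 10.10·e^(−0.0283·5/12) + 14.84·e^(−0.0283·8/12) = 24.5442
Current forward F = (S − I)·e^(rT) = (696.78 − 24.5442)·e^(0.0283·10/12) = 672.2358 × 1.023864 = 688.2780
Value (long) = (F − K)·e^(−rT) = (688.2780 − 765.26) × 0.976693 = -75.1878
Short position value = −(long value) = kr 75.19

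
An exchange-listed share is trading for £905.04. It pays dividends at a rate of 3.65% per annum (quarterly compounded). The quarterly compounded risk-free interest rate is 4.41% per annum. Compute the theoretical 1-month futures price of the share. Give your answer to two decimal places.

F = S · (1+r/4)^(4T) / (1+q/4)^(4T)
= 905.04 × 1.003662 / 1.003032 = 905.04 × 1.000628
F = £905.61

£905.61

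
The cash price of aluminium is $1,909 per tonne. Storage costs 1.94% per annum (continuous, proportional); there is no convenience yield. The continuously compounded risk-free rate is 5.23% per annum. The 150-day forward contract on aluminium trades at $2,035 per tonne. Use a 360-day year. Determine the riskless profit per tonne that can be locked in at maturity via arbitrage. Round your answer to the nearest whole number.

Fair forward: F* = S·e^(carry·T), with carry = (r + u) = 0.0523 + 0.0194 = 0.0717
F* = 1909 · e^(0.0717 × 150/360) = 1909 · e^0.029875 = 1909 × 1.030326 = $1966.8923
Market $2035 > fair $1966.8923: forward overpriced → cash-and-carry (buy spot, short the forward).
At maturity, profit = |F_mkt − F*| = |2035 − 1966.8923| = $68 per tonne

$68 per tonne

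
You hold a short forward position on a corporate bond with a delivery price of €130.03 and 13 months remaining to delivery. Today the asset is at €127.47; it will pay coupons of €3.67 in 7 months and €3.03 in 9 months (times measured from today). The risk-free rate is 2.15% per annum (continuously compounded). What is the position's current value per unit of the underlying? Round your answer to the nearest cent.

€6.17

PV(remaining coupons) I = 3.67·e^(−0.0215·7/12) + 3.03·e^(−0.0215·9/12) = 6.6058
Current forward F = (S − I)·e^(rT) = (127.47 − 6.6058)·e^(0.0215·13/12) = 120.8642 × 1.023565 = 123.7124
Value (long) = (F − K)·e^(−rT) = (123.7124 − 130.03) × 0.976977 = -6.1721
Short position value = −(long value) = €6.17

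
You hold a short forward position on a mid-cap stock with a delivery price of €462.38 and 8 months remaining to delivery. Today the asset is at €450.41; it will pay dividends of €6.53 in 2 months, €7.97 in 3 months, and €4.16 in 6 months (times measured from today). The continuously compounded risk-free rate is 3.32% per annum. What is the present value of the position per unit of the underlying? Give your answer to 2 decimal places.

PV(remaining dividends) I = 6.53·e^(−0.0332·2/12) + 7.97·e^(−0.0332·3/12) + 4.16·e^(−0.0332·6/12) = 18.4896
Current forward F = (S − I)·e^(rT) = (450.41 − 18.4896)·e^(0.0332·8/12) = 431.9204 × 1.022380 = 441.5868
Value (long) = (F − K)·e^(−rT) = (441.5868 − 462.38) × 0.978110 = -20.3380
Short position value = −(long value) = €20.34

€20.34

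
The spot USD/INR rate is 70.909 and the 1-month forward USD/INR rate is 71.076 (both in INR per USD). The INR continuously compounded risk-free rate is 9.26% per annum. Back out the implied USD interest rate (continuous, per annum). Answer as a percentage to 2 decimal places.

F = S·e^((r_INR − r_USD)T) ⇒ r_USD = r_INR − ln(F/S)/T
ln(71.076/70.909) = 0.002352; /(1/12) = 0.028224
r_USD = 0.0926 − 0.028224 = 0.064376
r_USD = 6.44%

6.44%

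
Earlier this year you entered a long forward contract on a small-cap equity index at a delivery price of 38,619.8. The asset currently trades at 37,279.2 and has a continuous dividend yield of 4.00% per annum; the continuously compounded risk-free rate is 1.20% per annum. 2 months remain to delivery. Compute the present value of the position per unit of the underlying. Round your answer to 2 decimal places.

Current fair forward for the remaining 2 months: F = S·e^((r − q)·T), (r − q) = 0.0120 − 0.0400 = -0.0280
F = 37279.2 · e^(-0.0280 × 2/12) = 37279.2 × 0.99534421 = 37105.6359
Value of long forward = (F − K)·e^(−rT) = (37105.6359 − 38619.8) · e^(−0.0120·2/12)
= -1514.1641 × 0.99800200 = -1511.14

-1511.14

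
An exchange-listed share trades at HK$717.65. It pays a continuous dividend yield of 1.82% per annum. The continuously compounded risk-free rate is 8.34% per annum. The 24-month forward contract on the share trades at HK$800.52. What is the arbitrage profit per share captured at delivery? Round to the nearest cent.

Fair forward: F* = S·e^(carry·T), with carry = (r − q) = 0.0834 − 0.0182 = 0.0652
F* = 717.65 · e^(0.0652 × 24/12) = 717.65 · e^0.130400 = 717.65 × 1.139284 = HK$817.6072
Market HK$800.52 < fair HK$817.6072: forward underpriced → reverse cash-and-carry (short spot, go long the forward).
At maturity, profit = |F_mkt − F*| = |800.52 − 817.6072| = HK$17.09 per share

HK$17.09 per share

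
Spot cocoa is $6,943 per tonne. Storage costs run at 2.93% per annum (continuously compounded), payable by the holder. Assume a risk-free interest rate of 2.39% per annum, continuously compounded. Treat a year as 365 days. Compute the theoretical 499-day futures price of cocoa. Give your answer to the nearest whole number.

$7,467 per tonne

Net carry = r + u − y = 0.0239 + 0.0293 − 0.0000 = 0.0532
F = S·e^((r+u−y)T) = 6943 · e^(0.0532 × 499/365) = 6943 · e^0.072731
= 6943 × 1.075441 = $7,467 per tonne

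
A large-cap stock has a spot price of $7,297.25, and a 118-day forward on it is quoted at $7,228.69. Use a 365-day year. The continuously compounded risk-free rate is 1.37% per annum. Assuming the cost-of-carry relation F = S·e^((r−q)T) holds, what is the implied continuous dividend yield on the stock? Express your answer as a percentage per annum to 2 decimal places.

4.29%

From F = S·e^((r−q)T): (r − q) = ln(F/S)/T
ln(7228.69/7297.25) = ln(0.990605) = -0.009439
(r − q) = -0.009439 / (118/365) = -0.029197
q = r − ln(F/S)/T = 0.0137 + 0.029197 = 0.042897
q = 4.29%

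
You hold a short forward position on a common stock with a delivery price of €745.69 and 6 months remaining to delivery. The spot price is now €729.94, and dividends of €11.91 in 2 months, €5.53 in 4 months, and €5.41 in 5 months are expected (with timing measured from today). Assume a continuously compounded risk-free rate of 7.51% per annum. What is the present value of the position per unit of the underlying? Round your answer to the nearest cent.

€10.67

PV(remaining dividends) I = 11.91·e^(−0.0751·2/12) + 5.53·e^(−0.0751·4/12) + 5.41·e^(−0.0751·5/12) = 22.3985
Current forward F = (S − I)·e^(rT) = (729.94 − 22.3985)·e^(0.0751·6/12) = 707.5415 × 1.038264 = 734.6149
Value (long) = (F − K)·e^(−rT) = (734.6149 − 745.69) × 0.963146 = -10.6669
Short position value = −(long value) = €10.67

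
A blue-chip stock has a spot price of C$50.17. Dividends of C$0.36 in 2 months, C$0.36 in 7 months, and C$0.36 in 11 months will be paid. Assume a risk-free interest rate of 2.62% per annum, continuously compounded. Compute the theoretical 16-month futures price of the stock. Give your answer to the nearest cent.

C$50.85

PV(dividends) I = 0.36·e^(−0.0262·2/12) + 0.36·e^(−0.0262·7/12) + 0.36·e^(−0.0262·11/12)
I = 0.3584 + 0.3545 + 0.3515 = 1.0644
F = (S − I)·e^(rT) = (50.17 − 1.0644) · e^(0.0262·16/12)
= 49.1056 · e^0.034933 = 49.1056 × 1.035550 = C$50.85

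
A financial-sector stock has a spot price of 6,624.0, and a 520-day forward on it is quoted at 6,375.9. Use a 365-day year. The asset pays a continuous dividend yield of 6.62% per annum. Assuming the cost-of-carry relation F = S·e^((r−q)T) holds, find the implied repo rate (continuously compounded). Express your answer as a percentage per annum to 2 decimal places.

From F = S·e^((r−q)T): (r − q) = ln(F/S)/T
ln(6375.9/6624.0) = ln(0.962545) = -0.038174
(r − q) = -0.038174 / (520/365) = -0.026795
r = ln(F/S)/T + q = -0.026795 + 0.0662 = 0.039405
r = 3.94%

3.94%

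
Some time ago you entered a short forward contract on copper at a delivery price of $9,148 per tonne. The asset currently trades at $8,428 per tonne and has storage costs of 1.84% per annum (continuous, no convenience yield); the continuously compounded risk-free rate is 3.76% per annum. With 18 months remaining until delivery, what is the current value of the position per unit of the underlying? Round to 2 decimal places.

-$17.52 per tonne

Current fair forward for the remaining 18 months: F = S·e^((r + u)·T), (r + u) = 0.0376 + 0.0184 = 0.0560
F = 8428 · e^(0.0560 × 18/12) = 8428 × 1.08762889 = 9166.5363
Value of long forward = (F − K)·e^(−rT) = (9166.5363 − 9148) · e^(−0.0376·18/12)
= 18.5363 × 0.94516100 = 17.52
Short position value = −(long value) = -$17.52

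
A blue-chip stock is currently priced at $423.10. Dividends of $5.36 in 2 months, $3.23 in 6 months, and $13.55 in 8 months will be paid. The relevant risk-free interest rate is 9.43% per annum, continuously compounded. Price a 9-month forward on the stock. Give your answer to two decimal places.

$431.48

PV(dividends) I = 5.36·e^(−0.0943·2/12) + 3.23·e^(−0.0943·6/12) + 13.55·e^(−0.0943·8/12)
I = 5.2764 + 3.0812 + 12.7244 = 21.0820
F = (S − I)·e^(rT) = (423.10 − 21.0820) · e^(0.0943·9/12)
= 402.0180 · e^0.070725 = 402.0180 × 1.073286 = $431.48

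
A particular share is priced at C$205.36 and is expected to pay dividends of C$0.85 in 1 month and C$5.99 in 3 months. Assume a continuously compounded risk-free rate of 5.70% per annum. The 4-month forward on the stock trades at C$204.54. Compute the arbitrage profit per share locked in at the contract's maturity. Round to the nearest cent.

C$2.12 per share

PV(dividends) I = 0.85·e^(−0.0570·1/12) + 5.99·e^(−0.0570·3/12) = 6.7512
Fair forward F* = (S − I)·e^(rT) = (205.36 − 6.7512)·e^0.019000 = 198.6088 × 1.019182 = 202.4185
Market C$204.54 > fair 202.4185: forward overpriced → cash-and-carry (borrow at r, buy the stock and collect the dividends, short the forward).
Profit at T = |F_mkt − F*| = |204.54 − 202.4185| = C$2.12 per share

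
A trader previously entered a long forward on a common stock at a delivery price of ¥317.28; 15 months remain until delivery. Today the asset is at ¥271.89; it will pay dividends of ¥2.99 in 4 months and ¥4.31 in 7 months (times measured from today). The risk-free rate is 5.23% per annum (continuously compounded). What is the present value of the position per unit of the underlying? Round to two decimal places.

PV(remaining dividends) I = 2.99·e^(−0.0523·4/12) + 4.31·e^(−0.0523·7/12) = 7.1188
Current forward F = (S − I)·e^(rT) = (271.89 − 7.1188)·e^(0.0523·15/12) = 264.7712 × 1.067559 = 282.6589
Value (long) = (F − K)·e^(−rT) = (282.6589 − 317.28) × 0.936716 = -32.4301
Value = -¥32.43

-¥32.43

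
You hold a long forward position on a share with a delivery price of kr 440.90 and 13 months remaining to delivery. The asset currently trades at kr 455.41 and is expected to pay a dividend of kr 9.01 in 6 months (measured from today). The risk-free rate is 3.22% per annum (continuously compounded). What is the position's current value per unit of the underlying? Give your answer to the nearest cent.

PV(remaining dividends) I = 9.01·e^(−0.0322·6/12) = 8.8661
Current forward F = (S − I)·e^(rT) = (455.41 − 8.8661)·e^(0.0322·13/12) = 446.5439 × 1.035499 = 462.3958
Value (long) = (F − K)·e^(−rT) = (462.3958 − 440.90) × 0.965718 = 20.7589
Value = kr 20.76

kr 20.76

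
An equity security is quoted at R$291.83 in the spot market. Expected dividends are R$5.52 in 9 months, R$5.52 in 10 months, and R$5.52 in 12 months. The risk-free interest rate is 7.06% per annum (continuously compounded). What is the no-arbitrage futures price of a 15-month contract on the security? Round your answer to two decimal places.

PV(dividends) I = 5.52·e^(−0.0706·9/12) + 5.52·e^(−0.0706·10/12) + 5.52·e^(−0.0706·12/12)
I = 5.2353 + 5.2046 + 5.1437 = 15.5836
F = (S − I)·e^(rT) = (291.83 − 15.5836) · e^(0.0706·15/12)
= 276.2464 · e^0.088250 = 276.2464 × 1.092261 = R$301.73

R$301.73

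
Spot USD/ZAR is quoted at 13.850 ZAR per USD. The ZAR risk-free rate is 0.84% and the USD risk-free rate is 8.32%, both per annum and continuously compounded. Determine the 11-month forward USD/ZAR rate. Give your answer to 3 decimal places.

F = S·e^((r_ZAR − r_USD)T) = 13.850 · e^((0.0084 − 0.0832) × 11/12)
= 13.850 · e^-0.068567 = 13.850 × 0.933731
F = 12.932 ZAR per USD

12.932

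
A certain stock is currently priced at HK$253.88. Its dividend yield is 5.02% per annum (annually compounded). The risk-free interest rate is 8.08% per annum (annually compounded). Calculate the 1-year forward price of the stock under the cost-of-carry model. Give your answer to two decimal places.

F = S · (1+r)^T / (1+q)^T
= 253.88 × 1.080800 / 1.050200 = 253.88 × 1.029137
F = HK$261.28

HK$261.28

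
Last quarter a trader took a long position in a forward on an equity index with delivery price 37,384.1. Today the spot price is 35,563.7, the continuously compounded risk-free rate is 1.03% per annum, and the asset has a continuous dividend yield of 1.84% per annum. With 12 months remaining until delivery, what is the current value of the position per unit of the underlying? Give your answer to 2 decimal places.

-2085.71

Current fair forward for the remaining 12 months: F = S·e^((r − q)·T), (r − q) = 0.0103 − 0.0184 = -0.0081
F = 35563.7 · e^(-0.0081 × 12/12) = 35563.7 × 0.99193272 = 35276.7977
Value of long forward = (F − K)·e^(−rT) = (35276.7977 − 37384.1) · e^(−0.0103·12/12)
= -2107.3023 × 0.98975286 = -2085.71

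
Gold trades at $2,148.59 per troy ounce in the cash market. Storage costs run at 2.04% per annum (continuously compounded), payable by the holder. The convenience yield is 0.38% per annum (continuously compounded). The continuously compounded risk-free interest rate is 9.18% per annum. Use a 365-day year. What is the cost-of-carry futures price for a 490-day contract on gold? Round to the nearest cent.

$2,485.16 per troy ounce

Net carry = r + u − y = 0.0918 + 0.0204 − 0.0038 = 0.1084
F = S·e^((r+u−y)T) = 2148.59 · e^(0.1084 × 490/365) = 2148.59 · e^0.14552329
= 2148.59 × 1.15664467 = $2,485.16 per troy ounce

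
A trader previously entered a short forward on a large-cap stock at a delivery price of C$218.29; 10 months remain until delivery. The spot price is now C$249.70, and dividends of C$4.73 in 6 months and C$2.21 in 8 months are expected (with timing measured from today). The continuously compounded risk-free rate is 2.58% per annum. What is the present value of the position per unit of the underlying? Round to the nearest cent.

-C$29.21

PV(remaining dividends) I = 4.73·e^(−0.0258·6/12) + 2.21·e^(−0.0258·8/12) = 6.8417
Current forward F = (S − I)·e^(rT) = (249.70 − 6.8417)·e^(0.0258·10/12) = 242.8583 × 1.021733 = 248.1363
Value (long) = (F − K)·e^(−rT) = (248.1363 − 218.29) × 0.978729 = 29.2114
Short position value = −(long value) = -C$29.21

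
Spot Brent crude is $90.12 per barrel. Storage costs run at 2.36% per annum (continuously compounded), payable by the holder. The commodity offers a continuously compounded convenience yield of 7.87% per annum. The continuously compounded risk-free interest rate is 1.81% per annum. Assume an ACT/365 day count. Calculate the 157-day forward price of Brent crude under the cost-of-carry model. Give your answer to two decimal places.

$88.70 per barrel

Net carry = r + u − y = 0.0181 + 0.0236 − 0.0787 = -0.0370
F = S·e^((r+u−y)T) = 90.12 · e^(-0.0370 × 157/365) = 90.12 · e^-0.015915
= 90.12 × 0.984211 = $88.70 per barrel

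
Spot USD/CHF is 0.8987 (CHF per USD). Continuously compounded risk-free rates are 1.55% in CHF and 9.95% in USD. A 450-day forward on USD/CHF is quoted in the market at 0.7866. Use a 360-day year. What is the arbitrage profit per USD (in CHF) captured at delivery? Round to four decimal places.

0.0225 per USD (in CHF)

Fair forward: F* = S·e^(carry·T), with carry = (r_CHF − r_USD) = 0.0155 − 0.0995 = -0.0840
F* = 0.8987 · e^(-0.0840 × 450/360) = 0.8987 · e^-0.105000 = 0.8987 × 0.900325 = 0.8091
Market 0.7866 < fair 0.8091: forward underpriced → reverse cash-and-carry (short spot, go long the forward).
At maturity, profit = |F_mkt − F*| = |0.7866 − 0.8091| = 0.0225 per USD (in CHF)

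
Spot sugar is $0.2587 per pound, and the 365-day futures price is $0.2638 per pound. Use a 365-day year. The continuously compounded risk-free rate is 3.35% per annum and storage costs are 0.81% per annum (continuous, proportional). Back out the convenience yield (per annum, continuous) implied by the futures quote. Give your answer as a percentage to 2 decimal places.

2.21%

F = S·e^((r+u−y)T) ⇒ (r+u−y) = ln(F/S)/T
ln(0.2638/0.2587) = 0.019522; /T ⇒ 0.019522
y = r + u − ln(F/S)/T = 0.0335 + 0.0081 − 0.019522 = 0.022078
y = 2.21%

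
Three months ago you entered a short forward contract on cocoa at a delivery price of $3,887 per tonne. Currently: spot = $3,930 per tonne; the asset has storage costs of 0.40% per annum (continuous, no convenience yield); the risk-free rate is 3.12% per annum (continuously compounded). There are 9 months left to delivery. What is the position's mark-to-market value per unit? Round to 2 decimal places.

-$144.71 per tonne

Current fair forward for the remaining 9 months: F = S·e^((r + u)·T), (r + u) = 0.0312 + 0.0040 = 0.0352
F = 3930 · e^(0.0352 × 9/12) = 3930 × 1.02675157 = 4035.1337
Value of long forward = (F − K)·e^(−rT) = (4035.1337 − 3887) · e^(−0.0312·9/12)
= 148.1337 × 0.97687166 = 144.71
Short position value = −(long value) = -$144.71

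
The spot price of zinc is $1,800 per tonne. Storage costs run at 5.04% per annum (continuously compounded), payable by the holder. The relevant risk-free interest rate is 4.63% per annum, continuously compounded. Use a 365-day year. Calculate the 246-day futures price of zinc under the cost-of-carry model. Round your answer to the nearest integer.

$1,921 per tonne

Net carry = r + u − y = 0.0463 + 0.0504 − 0.0000 = 0.0967
F = S·e^((r+u−y)T) = 1800 · e^(0.0967 × 246/365) = 1800 · e^0.065173
= 1800 × 1.067344 = $1,921 per tonne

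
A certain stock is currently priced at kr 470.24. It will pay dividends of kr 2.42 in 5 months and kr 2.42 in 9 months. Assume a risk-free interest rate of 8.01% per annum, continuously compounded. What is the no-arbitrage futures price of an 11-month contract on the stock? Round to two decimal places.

PV(dividends) I = 2.42·e^(−0.0801·5/12) + 2.42·e^(−0.0801·9/12)
I = 2.3406 + 2.2789 = 4.6195
F = (S − I)·e^(rT) = (470.24 − 4.6195) · e^(0.0801·11/12)
= 465.6205 · e^0.073425 = 465.6205 × 1.076188 = kr 501.10

kr 501.10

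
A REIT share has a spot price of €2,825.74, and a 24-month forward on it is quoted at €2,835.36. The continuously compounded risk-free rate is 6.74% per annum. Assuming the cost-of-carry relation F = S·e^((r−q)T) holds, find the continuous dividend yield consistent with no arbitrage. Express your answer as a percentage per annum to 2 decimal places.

From F = S·e^((r−q)T): (r − q) = ln(F/S)/T
ln(2835.36/2825.74) = ln(1.003404) = 0.003398
(r − q) = 0.003398 / (24/12) = 0.001699
q = r − ln(F/S)/T = 0.0674 − 0.001699 = 0.065701
q = 6.57%

6.57%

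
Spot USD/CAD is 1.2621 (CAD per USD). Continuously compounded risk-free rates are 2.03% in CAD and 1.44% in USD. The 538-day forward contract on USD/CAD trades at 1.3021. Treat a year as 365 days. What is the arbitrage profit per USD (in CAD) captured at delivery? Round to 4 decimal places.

0.0290 per USD (in CAD)

Fair forward: F* = S·e^(carry·T), with carry = (r_CAD − r_USD) = 0.0203 − 0.0144 = 0.0059
F* = 1.2621 · e^(0.0059 × 538/365) = 1.2621 · e^0.008696 = 1.2621 × 1.008734 = 1.2731
Market 1.3021 > fair 1.2731: forward overpriced → cash-and-carry (buy spot, short the forward).
At maturity, profit = |F_mkt − F*| = |1.3021 − 1.2731| = 0.0290 per USD (in CAD)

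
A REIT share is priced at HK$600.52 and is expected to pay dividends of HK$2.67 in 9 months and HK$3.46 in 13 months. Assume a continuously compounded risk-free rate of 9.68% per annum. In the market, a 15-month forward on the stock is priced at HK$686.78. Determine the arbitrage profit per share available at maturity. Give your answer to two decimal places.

HK$15.34 per share

PV(dividends) I = 2.67·e^(−0.0968·9/12) + 3.46·e^(−0.0968·13/12) = 5.5986
Fair forward F* = (S − I)·e^(rT) = (600.52 − 5.5986)·e^0.121000 = 594.9214 × 1.128625 = 671.4432
Market HK$686.78 > fair 671.4432: forward overpriced → cash-and-carry (borrow at r, buy the stock and collect the dividends, short the forward).
Profit at T = |F_mkt − F*| = |686.78 − 671.4432| = HK$15.34 per share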